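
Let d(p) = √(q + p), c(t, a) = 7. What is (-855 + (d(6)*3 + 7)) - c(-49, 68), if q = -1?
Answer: -855 + 3*√5 ≈ -848.29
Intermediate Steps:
d(p) = √(-1 + p)
(-855 + (d(6)*3 + 7)) - c(-49, 68) = (-855 + (√(-1 + 6)*3 + 7)) - 1*7 = (-855 + (√5*3 + 7)) - 7 = (-855 + (3*√5 + 7)) - 7 = (-855 + (7 + 3*√5)) - 7 = (-848 + 3*√5) - 7 = -855 + 3*√5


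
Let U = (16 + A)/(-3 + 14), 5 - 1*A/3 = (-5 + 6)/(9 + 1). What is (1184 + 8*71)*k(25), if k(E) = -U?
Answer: -268932/55 ≈ -4889.7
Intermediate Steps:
A = 147/10 (A = 15 - 3*(-5 + 6)/(9 + 1) = 15 - 3/10 = 147/10 ≈ 14.700)
U = 307/110 (U = (16 + 147/10)/(-3 + 14) = (307/10)/11 = (307/10)*(1/11) = 307/110 ≈ 2.7909)
k(E) = -307/110 (k(E) = -1*307/110 = -307/110)
(1184 + 8*71)*k(25) = (1184 + 8*71)*(-307/110) = (1184 + 568)*(-307/110) = 1752*(-307/110) = -268932/55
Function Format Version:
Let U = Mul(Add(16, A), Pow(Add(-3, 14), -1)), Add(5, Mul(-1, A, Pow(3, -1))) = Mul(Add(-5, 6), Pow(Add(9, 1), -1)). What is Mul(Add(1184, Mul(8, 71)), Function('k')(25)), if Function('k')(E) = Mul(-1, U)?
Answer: Rational(-268932, 55) ≈ -4889.7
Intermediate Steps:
A = Rational(147, 10) (A = Add(15, Mul(-3, Mul(Add(-5, 6), Pow(Add(9, 1), -1)))) = Add(15, Mul(-3, Mul(1, Pow(10, -1)))) = Add(15, Mul(-3, Mul(1, Rational(1, 10)))) = Add(15, Mul(-3, Rational(1, 10))) = Add(15, Rational(-3, 10)) = Rational(147, 10) ≈ 14.700)
U = Rational(307, 110) (U = Mul(Add(16, Rational(147, 10)), Pow(Add(-3, 14), -1)) = Mul(Rational(307, 10), Pow(11, -1)) = Mul(Rational(307, 10), Rational(1, 11)) = Rational(307, 110) ≈ 2.7909)
Function('k')(E) = Rational(-307, 110) (Function('k')(E) = Mul(-1, Rational(307, 110)) = Rational(-307, 110))
Mul(Add(1184, Mul(8, 71)), Function('k')(25)) = Mul(Add(1184, Mul(8, 71)), Rational(-307, 110)) = Mul(Add(1184, 568), Rational(-307, 110)) = Mul(1752, Rational(-307, 110)) = Rational(-268932, 55)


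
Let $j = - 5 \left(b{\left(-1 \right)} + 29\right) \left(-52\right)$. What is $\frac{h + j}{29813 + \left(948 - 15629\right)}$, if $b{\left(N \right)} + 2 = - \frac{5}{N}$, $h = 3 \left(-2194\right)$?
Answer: $\frac{869}{7566} \approx 0.11486$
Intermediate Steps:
$h = -6582$
$b{\left(N \right)} = -2 - \frac{5}{N}$
$j = 8320$ ($j = - 5 \left(\left(-2 - \frac{5}{-1}\right) + 29\right) \left(-52\right) = - 5 \left(\left(-2 - -5\right) + 29\right) \left(-52\right) = - 5 \left(\left(-2 + 5\right) + 29\right) \left(-52\right) = - 5 \left(3 + 29\right) \left(-52\right) = - 5 \cdot 32 \left(-52\right) = \left(-5\right) \left(-1664\right) = 8320$)
$\frac{h + j}{29813 + \left(948 - 15629\right)} = \frac{-6582 + 8320}{29813 + \left(948 - 15629\right)} = \frac{1738}{29813 + \left(948 - 15629\right)} = \frac{1738}{29813 - 14681} = \frac{1738}{15132} = 1738 \cdot \frac{1}{15132} = \frac{869}{7566}$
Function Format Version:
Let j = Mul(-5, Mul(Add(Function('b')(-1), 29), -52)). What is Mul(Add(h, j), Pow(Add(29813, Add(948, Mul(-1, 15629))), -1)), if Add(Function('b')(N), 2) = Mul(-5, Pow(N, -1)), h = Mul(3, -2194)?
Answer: Rational(869, 7566) ≈ 0.11486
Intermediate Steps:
h = -6582
Function('b')(N) = Add(-2, Mul(-5, Pow(N, -1)))
j = 8320 (j = Mul(-5, Mul(Add(Add(-2, Mul(-5, Pow(-1, -1))), 29), -52)) = Mul(-5, Mul(Add(Add(-2, Mul(-5, -1)), 29), -52)) = Mul(-5, Mul(Add(Add(-2, 5), 29), -52)) = Mul(-5, Mul(Add(3, 29), -52)) = Mul(-5, Mul(32, -52)) = Mul(-5, -1664) = 8320)
Mul(Add(h, j), Pow(Add(29813, Add(948, Mul(-1, 15629))), -1)) = Mul(Add(-6582, 8320), Pow(Add(29813, Add(948, Mul(-1, 15629))), -1)) = Mul(1738, Pow(Add(29813, Add(948, -15629)), -1)) = Mul(1738, Pow(Add(29813, -14681), -1)) = Mul(1738, Pow(15132, -1)) = Mul(1738, Rational(1, 15132)) = Rational(869, 7566)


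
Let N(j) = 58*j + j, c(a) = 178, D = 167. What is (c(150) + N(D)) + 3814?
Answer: 13845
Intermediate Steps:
N(j) = 59*j
(c(150) + N(D)) + 3814 = (178 + 59*167) + 3814 = (178 + 9853) + 3814 = 10031 + 3814 = 13845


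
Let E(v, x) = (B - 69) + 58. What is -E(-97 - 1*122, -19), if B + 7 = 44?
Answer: -26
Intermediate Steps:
B = 37 (B = -7 + 44 = 37)
E(v, x) = 26 (E(v, x) = (37 - 69) + 58 = -32 + 58 = 26)
-E(-97 - 1*122, -19) = -1*26 = -26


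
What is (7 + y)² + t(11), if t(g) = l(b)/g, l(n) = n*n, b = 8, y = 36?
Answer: 20403/11 ≈ 1854.8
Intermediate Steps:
l(n) = n²
t(g) = 64/g (t(g) = 8²/g = 64/g)
(7 + y)² + t(11) = (7 + 36)² + 64/11 = 43² + 64*(1/11) = 1849 + 64/11 = 20403/11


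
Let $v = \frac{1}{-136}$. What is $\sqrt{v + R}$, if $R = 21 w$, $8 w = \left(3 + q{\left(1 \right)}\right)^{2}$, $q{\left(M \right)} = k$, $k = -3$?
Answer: $\frac{i \sqrt{34}}{68} \approx 0.085749 i$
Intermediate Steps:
$q{\left(M \right)} = -3$
$w = 0$ ($w = \frac{\left(3 - 3\right)^{2}}{8} = \frac{0^{2}}{8} = \frac{1}{8} \cdot 0 = 0$)
$v = - \frac{1}{136} \approx -0.0073529$
$R = 0$ ($R = 21 \cdot 0 = 0$)
$\sqrt{v + R} = \sqrt{- \frac{1}{136} + 0} = \sqrt{- \frac{1}{136}} = \frac{i \sqrt{34}}{68}$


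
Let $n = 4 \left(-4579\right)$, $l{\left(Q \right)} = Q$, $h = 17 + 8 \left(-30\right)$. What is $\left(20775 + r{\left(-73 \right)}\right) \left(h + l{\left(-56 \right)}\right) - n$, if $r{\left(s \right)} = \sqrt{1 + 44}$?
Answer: $-5777909 - 837 \sqrt{5} \approx -5.7798 \cdot 10^{6}$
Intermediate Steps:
$h = -223$ ($h = 17 - 240 = -223$)
$r{\left(s \right)} = 3 \sqrt{5}$ ($r{\left(s \right)} = \sqrt{45} = 3 \sqrt{5}$)
$n = -18316$
$\left(20775 + r{\left(-73 \right)}\right) \left(h + l{\left(-56 \right)}\right) - n = \left(20775 + 3 \sqrt{5}\right) \left(-223 - 56\right) - -18316 = \left(20775 + 3 \sqrt{5}\right) \left(-279\right) + 18316 = \left(-5796225 - 837 \sqrt{5}\right) + 18316 = -5777909 - 837 \sqrt{5}$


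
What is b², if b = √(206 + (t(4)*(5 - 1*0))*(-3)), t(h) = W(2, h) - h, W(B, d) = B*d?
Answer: 146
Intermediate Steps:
t(h) = h (t(h) = 2*h - h = h)
b = √146 (b = √(206 + (4*(5 - 1*0))*(-3)) = √(206 + (4*(5 + 0))*(-3)) = √(206 + (4*5)*(-3)) = √(206 + 20*(-3)) = √(206 - 60) = √146 ≈ 12.083)
b² = (√146)² = 146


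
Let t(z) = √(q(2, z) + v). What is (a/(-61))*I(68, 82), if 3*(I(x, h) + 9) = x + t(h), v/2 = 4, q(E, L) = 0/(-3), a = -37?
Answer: 1517/183 + 74*√2/183 ≈ 8.8615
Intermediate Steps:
q(E, L) = 0 (q(E, L) = 0*(-⅓) = 0)
v = 8 (v = 2*4 = 8)
t(z) = 2*√2 (t(z) = √(0 + 8) = √8 = 2*√2)
I(x, h) = -9 + x/3 + 2*√2/3 (I(x, h) = -9 + (x + 2*√2)/3 = -9 + (x/3 + 2*√2/3) = -9 + x/3 + 2*√2/3)
(a/(-61))*I(68, 82) = (-37/(-61))*(-9 + (⅓)*68 + 2*√2/3) = (-37*(-1/61))*(-9 + 68/3 + 2*√2/3) = 37*(41/3 + 2*√2/3)/61 = 1517/183 + 74*√2/183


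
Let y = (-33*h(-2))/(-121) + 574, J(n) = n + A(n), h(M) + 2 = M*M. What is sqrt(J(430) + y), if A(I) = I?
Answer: 2*sqrt(43395)/11 ≈ 37.875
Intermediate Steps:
h(M) = -2 + M**2 (h(M) = -2 + M*M = -2 + M**2)
J(n) = 2*n (J(n) = n + n = 2*n)
y = 6320/11 (y = (-33*(-2 + (-2)**2))/(-121) + 574 = -(-3)*(-2 + 4)/11 + 574 = -(-3)*2/11 + 574 = -1/121*(-66) + 574 = 6/11 + 574 = 6320/11 ≈ 574.54)
sqrt(J(430) + y) = sqrt(2*430 + 6320/11) = sqrt(860 + 6320/11) = sqrt(15780/11) = 2*sqrt(43395)/11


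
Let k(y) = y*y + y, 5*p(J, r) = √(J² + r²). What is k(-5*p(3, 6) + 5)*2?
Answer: 150 - 66*√5 ≈ 2.4195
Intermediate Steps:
p(J, r) = √(J² + r²)/5
k(y) = y + y² (k(y) = y² + y = y + y²)
k(-5*p(3, 6) + 5)*2 = ((-√(3² + 6²) + 5)*(1 + (-√(3² + 6²) + 5)))*2 = ((-√(9 + 36) + 5)*(1 + (-√(9 + 36) + 5)))*2 = ((-√45 + 5)*(1 + (-√45 + 5)))*2 = ((-3*√5 + 5)*(1 + (-3*√5 + 5)))*2 = ((5 - 3*√5)*(1 + (5 - 3*√5)))*2 = ((5 - 3*√5)*(6 - 3*√5))*2 = 2*(5 - 3*√5)*(6 - 3*√5)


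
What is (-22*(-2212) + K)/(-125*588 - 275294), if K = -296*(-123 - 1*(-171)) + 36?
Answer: -17246/174397 ≈ -0.098889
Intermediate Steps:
K = -14172 (K = -296*(-123 + 171) + 36 = -296*48 + 36 = -14208 + 36 = -14172)
(-22*(-2212) + K)/(-125*588 - 275294) = (-22*(-2212) - 14172)/(-125*588 - 275294) = (48664 - 14172)/(-73500 - 275294) = 34492/(-348794) = 34492*(-1/348794) = -17246/174397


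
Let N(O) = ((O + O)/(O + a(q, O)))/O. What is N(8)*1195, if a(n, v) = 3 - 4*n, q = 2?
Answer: 2390/3 ≈ 796.67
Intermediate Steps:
N(O) = 2/(-5 + O) (N(O) = ((O + O)/(O + (3 - 4*2)))/O = ((2*O)/(O + (3 - 8)))/O = ((2*O)/(O - 5))/O = ((2*O)/(-5 + O))/O = (2*O/(-5 + O))/O = 2/(-5 + O))
N(8)*1195 = (2/(-5 + 8))*1195 = (2/3)*1195 = (2*(⅓))*1195 = (⅔)*1195 = 2390/3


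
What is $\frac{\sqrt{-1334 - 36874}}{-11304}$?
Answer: $- \frac{i \sqrt{597}}{1413} \approx - 0.017292 i$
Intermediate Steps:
$\frac{\sqrt{-1334 - 36874}}{-11304} = \sqrt{-38208} \left(- \frac{1}{11304}\right) = 8 i \sqrt{597} \left(- \frac{1}{11304}\right) = - \frac{i \sqrt{597}}{1413}$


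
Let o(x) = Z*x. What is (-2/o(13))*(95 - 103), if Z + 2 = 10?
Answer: 2/13 ≈ 0.15385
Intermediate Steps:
Z = 8 (Z = -2 + 10 = 8)
o(x) = 8*x
(-2/o(13))*(95 - 103) = (-2/(8*13))*(95 - 103) = -2/104*(-8) = -2*1/104*(-8) = -1/52*(-8) = 2/13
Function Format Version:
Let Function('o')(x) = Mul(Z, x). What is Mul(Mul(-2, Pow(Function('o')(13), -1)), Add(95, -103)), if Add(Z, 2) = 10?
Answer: Rational(2, 13) ≈ 0.15385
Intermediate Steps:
Z = 8 (Z = Add(-2, 10) = 8)
Function('o')(x) = Mul(8, x)
Mul(Mul(-2, Pow(Function('o')(13), -1)), Add(95, -103)) = Mul(Mul(-2, Pow(Mul(8, 13), -1)), Add(95, -103)) = Mul(Mul(-2, Pow(104, -1)), -8) = Mul(Mul(-2, Rational(1, 104)), -8) = Mul(Rational(-1, 52), -8) = Rational(2, 13)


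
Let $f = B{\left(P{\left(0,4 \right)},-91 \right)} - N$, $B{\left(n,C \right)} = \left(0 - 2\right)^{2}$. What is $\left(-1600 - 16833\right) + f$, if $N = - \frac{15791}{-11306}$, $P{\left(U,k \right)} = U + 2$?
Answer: $- \frac{208374065}{11306} \approx -18430.0$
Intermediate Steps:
$P{\left(U,k \right)} = 2 + U$
$B{\left(n,C \right)} = 4$ ($B{\left(n,C \right)} = \left(-2\right)^{2} = 4$)
$N = \frac{15791}{11306}$ ($N = \left(-15791\right) \left(- \frac{1}{11306}\right) = \frac{15791}{11306} \approx 1.3967$)
$f = \frac{29433}{11306}$ ($f = 4 - \frac{15791}{11306} = \frac{29433}{11306} \approx 2.6033$)
$\left(-1600 - 16833\right) + f = \left(-1600 - 16833\right) + \frac{29433}{11306} = -18433 + \frac{29433}{11306} = - \frac{208374065}{11306}$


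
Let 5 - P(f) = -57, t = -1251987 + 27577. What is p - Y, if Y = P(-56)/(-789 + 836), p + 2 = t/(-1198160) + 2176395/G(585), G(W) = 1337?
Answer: 12238750143287/7529117624 ≈ 1625.5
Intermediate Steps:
t = -1224410
P(f) = 62 (P(f) = 5 - 1*(-57) = 5 + 57 = 62)
p = 260610258953/160193992 (p = -2 + (-1224410/(-1198160) + 2176395/1337) = -2 + (-1224410*(-1/1198160) + 2176395*(1/1337)) = -2 + (122441/119816 + 2176395/1337) = -2 + 260930646937/160193992 = 260610258953/160193992 ≈ 1626.8)
Y = 62/47 (Y = 62/(-789 + 836) = 62/47 ≈ 1.3191)
p - Y = 260610258953/160193992 - 1*62/47 = 260610258953/160193992 - 62/47 = 12238750143287/7529117624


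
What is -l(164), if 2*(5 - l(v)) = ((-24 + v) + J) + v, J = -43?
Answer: 251/2 ≈ 125.50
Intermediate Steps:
l(v) = 77/2 - v (l(v) = 5 - (((-24 + v) - 43) + v)/2 = 5 - ((-67 + v) + v)/2 = 5 - (-67 + 2*v)/2 = 5 + (67/2 - v) = 77/2 - v)
-l(164) = -(77/2 - 1*164) = -(77/2 - 164) = -1*(-251/2) = 251/2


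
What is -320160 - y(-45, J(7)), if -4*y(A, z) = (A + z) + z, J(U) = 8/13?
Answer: -16648889/52 ≈ -3.2017e+5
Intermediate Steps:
J(U) = 8/13 (J(U) = 8*(1/13) = 8/13)
y(A, z) = -z/2 - A/4 (y(A, z) = -((A + z) + z)/4 = -(A + 2*z)/4 = -z/2 - A/4)
-320160 - y(-45, J(7)) = -320160 - (-½*8/13 - ¼*(-45)) = -320160 - (-4/13 + 45/4) = -320160 - 1*569/52 = -320160 - 569/52 = -16648889/52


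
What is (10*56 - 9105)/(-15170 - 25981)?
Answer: 8545/41151 ≈ 0.20765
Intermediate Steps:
(10*56 - 9105)/(-15170 - 25981) = (560 - 9105)/(-41151) = -8545*(-1/41151) = 8545/41151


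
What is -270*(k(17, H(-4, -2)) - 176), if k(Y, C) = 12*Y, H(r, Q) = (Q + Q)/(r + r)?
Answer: -7560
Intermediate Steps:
H(r, Q) = Q/r (H(r, Q) = (2*Q)/((2*r)) = (2*Q)*(1/(2*r)) = Q/r)
-270*(k(17, H(-4, -2)) - 176) = -270*(12*17 - 176) = -270*(204 - 176) = -270*28 = -7560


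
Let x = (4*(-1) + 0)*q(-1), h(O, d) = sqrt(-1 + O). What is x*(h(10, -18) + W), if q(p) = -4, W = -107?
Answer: -1664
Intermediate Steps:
x = 16 (x = (4*(-1) + 0)*(-4) = (-4 + 0)*(-4) = -4*(-4) = 16)
x*(h(10, -18) + W) = 16*(sqrt(-1 + 10) - 107) = 16*(sqrt(9) - 107) = 16*(3 - 107) = 16*(-104) = -1664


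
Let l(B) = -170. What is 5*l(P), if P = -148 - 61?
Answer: -850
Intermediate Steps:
P = -209
5*l(P) = 5*(-170) = -850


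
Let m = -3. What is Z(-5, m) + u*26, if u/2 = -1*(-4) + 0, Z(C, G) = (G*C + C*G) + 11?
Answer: 249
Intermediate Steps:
Z(C, G) = 11 + 2*C*G (Z(C, G) = (C*G + C*G) + 11 = 2*C*G + 11 = 11 + 2*C*G)
u = 8 (u = 2*(-1*(-4) + 0) = 2*(4 + 0) = 2*4 = 8)
Z(-5, m) + u*26 = (11 + 2*(-5)*(-3)) + 8*26 = (11 + 30) + 208 = 41 + 208 = 249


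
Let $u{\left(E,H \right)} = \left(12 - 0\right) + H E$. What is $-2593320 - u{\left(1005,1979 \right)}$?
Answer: $-4582227$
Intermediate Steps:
$u{\left(E,H \right)} = 12 + E H$ ($u{\left(E,H \right)} = \left(12 + 0\right) + E H = 12 + E H$)
$-2593320 - u{\left(1005,1979 \right)} = -2593320 - \left(12 + 1005 \cdot 1979\right) = -2593320 - \left(12 + 1988895\right) = -2593320 - 1988907 = -4582227$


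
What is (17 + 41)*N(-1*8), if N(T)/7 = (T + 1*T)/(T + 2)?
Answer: 3248/3 ≈ 1082.7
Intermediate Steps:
N(T) = 14*T/(2 + T) (N(T) = 7*((T + 1*T)/(T + 2)) = 7*((T + T)/(2 + T)) = 7*((2*T)/(2 + T)) = 7*(2*T/(2 + T)) = 14*T/(2 + T))
(17 + 41)*N(-1*8) = (17 + 41)*(14*(-1*8)/(2 - 1*8)) = 58*(14*(-8)/(2 - 8)) = 58*(14*(-8)/(-6)) = 58*(14*(-8)*(-⅙)) = 58*(56/3) = 3248/3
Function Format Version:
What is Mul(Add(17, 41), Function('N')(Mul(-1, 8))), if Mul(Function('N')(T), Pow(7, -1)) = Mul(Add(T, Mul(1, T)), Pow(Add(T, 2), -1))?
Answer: Rational(3248, 3) ≈ 1082.7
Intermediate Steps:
Function('N')(T) = Mul(14, T, Pow(Add(2, T), -1)) (Function('N')(T) = Mul(7, Mul(Add(T, Mul(1, T)), Pow(Add(T, 2), -1))) = Mul(7, Mul(Add(T, T), Pow(Add(2, T), -1))) = Mul(7, Mul(Mul(2, T), Pow(Add(2, T), -1))) = Mul(7, Mul(2, T, Pow(Add(2, T), -1))) = Mul(14, T, Pow(Add(2, T), -1)))
Mul(Add(17, 41), Function('N')(Mul(-1, 8))) = Mul(Add(17, 41), Mul(14, Mul(-1, 8), Pow(Add(2, Mul(-1, 8)), -1))) = Mul(58, Mul(14, -8, Pow(Add(2, -8), -1))) = Mul(58, Mul(14, -8, Pow(-6, -1))) = Mul(58, Mul(14, -8, Rational(-1, 6))) = Mul(58, Rational(56, 3)) = Rational(3248, 3)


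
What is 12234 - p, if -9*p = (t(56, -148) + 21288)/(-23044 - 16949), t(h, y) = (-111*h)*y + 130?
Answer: 4402527872/359937 ≈ 12231.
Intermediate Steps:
t(h, y) = 130 - 111*h*y (t(h, y) = -111*h*y + 130 = 130 - 111*h*y)
p = 941386/359937 (p = -((130 - 111*56*(-148)) + 21288)/(9*(-23044 - 16949)) = -((130 + 919968) + 21288)/(9*(-39993)) = -(920098 + 21288)*(-1)/(9*39993) = -941386*(-1)/(9*39993) = -1/9*(-941386/39993) = 941386/359937 ≈ 2.6154)
12234 - p = 12234 - 1*941386/359937 = 12234 - 941386/359937 = 4402527872/359937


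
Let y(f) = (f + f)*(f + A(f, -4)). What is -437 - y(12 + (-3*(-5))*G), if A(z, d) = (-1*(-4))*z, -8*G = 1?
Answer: -46789/32 ≈ -1462.2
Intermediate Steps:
G = -1/8 (G = -1/8*1 = -1/8 ≈ -0.12500)
A(z, d) = 4*z
y(f) = 10*f**2 (y(f) = (f + f)*(f + 4*f) = (2*f)*(5*f) = 10*f**2)
-437 - y(12 + (-3*(-5))*G) = -437 - 10*(12 - 3*(-5)*(-1/8))**2 = -437 - 10*(12 + 15*(-1/8))**2 = -437 - 10*(12 - 15/8)**2 = -437 - 10*(81/8)**2 = -437 - 10*6561/64 = -437 - 1*32805/32 = -437 - 32805/32 = -46789/32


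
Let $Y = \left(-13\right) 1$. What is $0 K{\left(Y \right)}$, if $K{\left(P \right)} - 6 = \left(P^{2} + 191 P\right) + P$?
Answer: $0$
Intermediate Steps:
$Y = -13$
$K{\left(P \right)} = 6 + P^{2} + 192 P$ ($K{\left(P \right)} = 6 + \left(\left(P^{2} + 191 P\right) + P\right) = 6 + \left(P^{2} + 192 P\right) = 6 + P^{2} + 192 P$)
$0 K{\left(Y \right)} = 0 \left(6 + \left(-13\right)^{2} + 192 \left(-13\right)\right) = 0 \left(6 + 169 - 2496\right) = 0 \left(-2321\right) = 0$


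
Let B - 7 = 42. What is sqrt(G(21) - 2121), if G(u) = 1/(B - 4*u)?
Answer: 2*I*sqrt(649565)/35 ≈ 46.055*I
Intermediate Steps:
B = 49 (B = 7 + 42 = 49)
G(u) = 1/(49 - 4*u)
sqrt(G(21) - 2121) = sqrt(-1/(-49 + 4*21) - 2121) = sqrt(-1/(-49 + 84) - 2121) = sqrt(-1/35 - 2121) = sqrt(-74236/35) = 2*I*sqrt(649565)/35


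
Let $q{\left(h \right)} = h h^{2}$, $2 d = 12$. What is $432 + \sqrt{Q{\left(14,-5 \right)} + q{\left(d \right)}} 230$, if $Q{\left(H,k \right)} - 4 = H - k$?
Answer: $432 + 230 \sqrt{239} \approx 3987.7$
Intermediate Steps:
$Q{\left(H,k \right)} = 4 + H - k$ ($Q{\left(H,k \right)} = 4 + \left(H - k\right) = 4 + H - k$)
$d = 6$ ($d = \frac{1}{2} \cdot 12 = 6$)
$q{\left(h \right)} = h^{3}$
$432 + \sqrt{Q{\left(14,-5 \right)} + q{\left(d \right)}} 230 = 432 + \sqrt{\left(4 + 14 - -5\right) + 6^{3}} \cdot 230 = 432 + \sqrt{\left(4 + 14 + 5\right) + 216} \cdot 230 = 432 + \sqrt{23 + 216} \cdot 230 = 432 + \sqrt{239} \cdot 230 = 432 + 230 \sqrt{239}$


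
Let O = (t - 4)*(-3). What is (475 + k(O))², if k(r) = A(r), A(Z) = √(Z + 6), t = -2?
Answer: 225649 + 1900*√6 ≈ 2.3030e+5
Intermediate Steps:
O = 18 (O = (-2 - 4)*(-3) = -6*(-3) = 18)
A(Z) = √(6 + Z)
k(r) = √(6 + r)
(475 + k(O))² = (475 + √(6 + 18))² = (475 + √24)² = (475 + 2*√6)²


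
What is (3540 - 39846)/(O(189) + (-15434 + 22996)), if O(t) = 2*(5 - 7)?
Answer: -18153/3779 ≈ -4.8036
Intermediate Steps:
O(t) = -4 (O(t) = 2*(-2) = -4)
(3540 - 39846)/(O(189) + (-15434 + 22996)) = (3540 - 39846)/(-4 + (-15434 + 22996)) = -36306/(-4 + 7562) = -36306/7558 = -36306*1/7558 = -18153/3779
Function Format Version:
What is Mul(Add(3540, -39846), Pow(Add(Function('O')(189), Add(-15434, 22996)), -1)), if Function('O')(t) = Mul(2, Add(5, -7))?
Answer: Rational(-18153, 3779) ≈ -4.8036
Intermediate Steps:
Function('O')(t) = -4 (Function('O')(t) = Mul(2, -2) = -4)
Mul(Add(3540, -39846), Pow(Add(Function('O')(189), Add(-15434, 22996)), -1)) = Mul(Add(3540, -39846), Pow(Add(-4, Add(-15434, 22996)), -1)) = Mul(-36306, Pow(Add(-4, 7562), -1)) = Mul(-36306, Pow(7558, -1)) = Mul(-36306, Rational(1, 7558)) = Rational(-18153, 3779)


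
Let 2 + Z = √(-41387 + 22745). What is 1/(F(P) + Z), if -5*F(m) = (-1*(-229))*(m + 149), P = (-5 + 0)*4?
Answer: -147755/873727651 - 25*I*√18642/873727651 ≈ -0.00016911 - 3.9067e-6*I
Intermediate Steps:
P = -20 (P = -5*4 = -20)
F(m) = -34121/5 - 229*m/5 (F(m) = -(-1*(-229))*(m + 149)/5 = -229*(149 + m)/5 = -(34121 + 229*m)/5 = -34121/5 - 229*m/5)
Z = -2 + I*√18642 (Z = -2 + √(-41387 + 22745) = -2 + √(-18642) = -2 + I*√18642 ≈ -2.0 + 136.54*I)
1/(F(P) + Z) = 1/((-34121/5 - 229/5*(-20)) + (-2 + I*√18642)) = 1/((-34121/5 + 916) + (-2 + I*√18642)) = 1/(-29541/5 + (-2 + I*√18642)) = 1/(-29551/5 + I*√18642)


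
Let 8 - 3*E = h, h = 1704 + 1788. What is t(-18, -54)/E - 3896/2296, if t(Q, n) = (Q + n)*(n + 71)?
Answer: -160711/249977 ≈ -0.64290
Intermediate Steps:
h = 3492
t(Q, n) = (71 + n)*(Q + n) (t(Q, n) = (Q + n)*(71 + n) = (71 + n)*(Q + n))
E = -3484/3 (E = 8/3 - 1/3*3492 = 8/3 - 1164 = -3484/3 ≈ -1161.3)
t(-18, -54)/E - 3896/2296 = ((-54)**2 + 71*(-18) + 71*(-54) - 18*(-54))/(-3484/3) - 3896/2296 = (2916 - 1278 - 3834 + 972)*(-3/3484) - 3896*1/2296 = -1224*(-3/3484) - 487/287 = 918/871 - 487/287 = -160711/249977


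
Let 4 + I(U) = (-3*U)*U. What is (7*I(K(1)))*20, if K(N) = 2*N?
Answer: -2240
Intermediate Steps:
I(U) = -4 - 3*U² (I(U) = -4 + (-3*U)*U = -4 - 3*U²)
(7*I(K(1)))*20 = (7*(-4 - 3*(2*1)²))*20 = (7*(-4 - 3*2²))*20 = (7*(-4 - 3*4))*20 = (7*(-4 - 12))*20 = (7*(-16))*20 = -112*20 = -2240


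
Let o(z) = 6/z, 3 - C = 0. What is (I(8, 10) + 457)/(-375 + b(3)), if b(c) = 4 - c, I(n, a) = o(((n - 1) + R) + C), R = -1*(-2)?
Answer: -915/748 ≈ -1.2233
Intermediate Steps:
C = 3 (C = 3 - 1*0 = 3 + 0 = 3)
R = 2
I(n, a) = 6/(4 + n) (I(n, a) = 6/(((n - 1) + 2) + 3) = 6/(((-1 + n) + 2) + 3) = 6/((1 + n) + 3) = 6/(4 + n))
(I(8, 10) + 457)/(-375 + b(3)) = (6/(4 + 8) + 457)/(-375 + (4 - 1*3)) = (6/12 + 457)/(-375 + (4 - 3)) = (6*(1/12) + 457)/(-375 + 1) = (1/2 + 457)/(-374) = (915/2)*(-1/374) = -915/748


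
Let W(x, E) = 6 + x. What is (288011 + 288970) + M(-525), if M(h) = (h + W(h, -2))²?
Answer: 1666917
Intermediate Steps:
M(h) = (6 + 2*h)² (M(h) = (h + (6 + h))² = (6 + 2*h)²)
(288011 + 288970) + M(-525) = (288011 + 288970) + 4*(3 - 525)² = 576981 + 4*(-522)² = 576981 + 4*272484 = 576981 + 1089936 = 1666917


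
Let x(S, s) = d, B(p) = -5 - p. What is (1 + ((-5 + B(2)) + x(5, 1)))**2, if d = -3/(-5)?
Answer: 2704/25 ≈ 108.16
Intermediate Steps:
d = 3/5 (d = -3*(-1/5) = 3/5 ≈ 0.60000)
x(S, s) = 3/5
(1 + ((-5 + B(2)) + x(5, 1)))**2 = (1 + ((-5 + (-5 - 1*2)) + 3/5))**2 = (1 + ((-5 + (-5 - 2)) + 3/5))**2 = (1 + ((-5 - 7) + 3/5))**2 = (1 + (-12 + 3/5))**2 = (1 - 57/5)**2 = (-52/5)**2 = 2704/25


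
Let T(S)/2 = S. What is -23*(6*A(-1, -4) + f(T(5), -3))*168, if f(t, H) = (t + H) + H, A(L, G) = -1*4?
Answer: 77280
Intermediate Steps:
A(L, G) = -4
T(S) = 2*S
f(t, H) = t + 2*H (f(t, H) = (H + t) + H = t + 2*H)
-23*(6*A(-1, -4) + f(T(5), -3))*168 = -23*(6*(-4) + (2*5 + 2*(-3)))*168 = -23*(-24 + (10 - 6))*168 = -23*(-24 + 4)*168 = -23*(-20)*168 = 460*168 = 77280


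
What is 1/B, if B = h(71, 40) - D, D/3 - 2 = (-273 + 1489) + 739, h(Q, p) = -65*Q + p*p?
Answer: -1/8886 ≈ -0.00011254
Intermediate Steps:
h(Q, p) = p**2 - 65*Q (h(Q, p) = -65*Q + p**2 = p**2 - 65*Q)
D = 5871 (D = 6 + 3*((-273 + 1489) + 739) = 6 + 3*(1216 + 739) = 6 + 3*1955 = 6 + 5865 = 5871)
B = -8886 (B = (40**2 - 65*71) - 1*5871 = (1600 - 4615) - 5871 = -3015 - 5871 = -8886)
1/B = 1/(-8886) = -1/8886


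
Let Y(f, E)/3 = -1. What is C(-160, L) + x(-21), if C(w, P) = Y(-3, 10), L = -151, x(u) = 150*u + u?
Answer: -3174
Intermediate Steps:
Y(f, E) = -3 (Y(f, E) = 3*(-1) = -3)
x(u) = 151*u
C(w, P) = -3
C(-160, L) + x(-21) = -3 + 151*(-21) = -3 - 3171 = -3174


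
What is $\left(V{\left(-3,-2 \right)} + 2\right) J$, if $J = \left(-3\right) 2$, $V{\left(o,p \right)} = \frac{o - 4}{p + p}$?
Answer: $- \frac{45}{2} \approx -22.5$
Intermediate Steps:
$V{\left(o,p \right)} = \frac{-4 + o}{2 p}$
$J = -6$
$\left(V{\left(-3,-2 \right)} + 2\right) J = \left(\frac{-4 - 3}{2 \left(-2\right)} + 2\right) \left(-6\right) = \left(\frac{1}{2} \left(- \frac{1}{2}\right) \left(-7\right) + 2\right) \left(-6\right) = \left(\frac{7}{4} + 2\right) \left(-6\right) = \frac{15}{4} \left(-6\right) = - \frac{45}{2}$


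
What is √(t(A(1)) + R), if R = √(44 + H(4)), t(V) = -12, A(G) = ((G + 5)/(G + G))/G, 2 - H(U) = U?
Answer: √(-12 + √42) ≈ 2.3493*I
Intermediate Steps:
H(U) = 2 - U
A(G) = (5 + G)/(2*G²) (A(G) = ((5 + G)/((2*G)))/G = ((5 + G)*(1/(2*G)))/G = ((5 + G)/(2*G))/G = (5 + G)/(2*G²))
R = √42 (R = √(44 + (2 - 1*4)) = √(44 + (2 - 4)) = √(44 - 2) = √42 ≈ 6.4807)
√(t(A(1)) + R) = √(-12 + √42)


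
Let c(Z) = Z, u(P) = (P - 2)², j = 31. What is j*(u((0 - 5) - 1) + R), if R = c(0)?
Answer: 1984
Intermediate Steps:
u(P) = (-2 + P)²
R = 0
j*(u((0 - 5) - 1) + R) = 31*((-2 + ((0 - 5) - 1))² + 0) = 31*((-2 + (-5 - 1))² + 0) = 31*((-2 - 6)² + 0) = 31*((-8)² + 0) = 31*(64 + 0) = 31*64 = 1984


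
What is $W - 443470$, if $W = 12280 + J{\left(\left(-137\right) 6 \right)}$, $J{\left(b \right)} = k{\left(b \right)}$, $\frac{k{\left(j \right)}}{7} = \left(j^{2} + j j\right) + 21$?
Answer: $9028533$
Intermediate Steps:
$k{\left(j \right)} = 147 + 14 j^{2}$ ($k{\left(j \right)} = 7 \left(\left(j^{2} + j j\right) + 21\right) = 7 \left(\left(j^{2} + j^{2}\right) + 21\right) = 7 \left(2 j^{2} + 21\right) = 7 \left(21 + 2 j^{2}\right) = 147 + 14 j^{2}$)
$J{\left(b \right)} = 147 + 14 b^{2}$
$W = 9472003$ ($W = 12280 + \left(147 + 14 \left(\left(-137\right) 6\right)^{2}\right) = 12280 + \left(147 + 14 \left(-822\right)^{2}\right) = 12280 + \left(147 + 14 \cdot 675684\right) = 12280 + \left(147 + 9459576\right) = 12280 + 9459723 = 9472003$)
$W - 443470 = 9472003 - 443470 = 9028533$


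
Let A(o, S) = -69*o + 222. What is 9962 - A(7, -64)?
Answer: 10223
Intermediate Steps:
A(o, S) = 222 - 69*o
9962 - A(7, -64) = 9962 - (222 - 69*7) = 9962 - (222 - 483) = 9962 - 1*(-261) = 9962 + 261 = 10223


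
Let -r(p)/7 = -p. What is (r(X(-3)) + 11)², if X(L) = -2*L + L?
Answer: 1024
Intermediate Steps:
X(L) = -L
r(p) = 7*p (r(p) = -(-7)*p = 7*p)
(r(X(-3)) + 11)² = (7*(-1*(-3)) + 11)² = (7*3 + 11)² = (21 + 11)² = 32² = 1024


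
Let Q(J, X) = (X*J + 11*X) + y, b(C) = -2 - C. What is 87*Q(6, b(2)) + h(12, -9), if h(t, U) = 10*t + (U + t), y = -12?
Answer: -6837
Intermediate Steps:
Q(J, X) = -12 + 11*X + J*X (Q(J, X) = (X*J + 11*X) - 12 = (J*X + 11*X) - 12 = (11*X + J*X) - 12 = -12 + 11*X + J*X)
h(t, U) = U + 11*t
87*Q(6, b(2)) + h(12, -9) = 87*(-12 + 11*(-2 - 1*2) + 6*(-2 - 1*2)) + (-9 + 11*12) = 87*(-12 + 11*(-2 - 2) + 6*(-2 - 2)) + (-9 + 132) = 87*(-12 + 11*(-4) + 6*(-4)) + 123 = 87*(-12 - 44 - 24) + 123 = 87*(-80) + 123 = -6960 + 123 = -6837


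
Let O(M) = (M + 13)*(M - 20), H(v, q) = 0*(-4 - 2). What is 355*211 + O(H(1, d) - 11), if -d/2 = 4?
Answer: 74843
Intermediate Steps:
d = -8 (d = -2*4 = -8)
H(v, q) = 0 (H(v, q) = 0*(-6) = 0)
O(M) = (-20 + M)*(13 + M) (O(M) = (13 + M)*(-20 + M) = (-20 + M)*(13 + M))
355*211 + O(H(1, d) - 11) = 355*211 + (-260 + (0 - 11)² - 7*(0 - 11)) = 74905 + (-260 + (-11)² - 7*(-11)) = 74905 + (-260 + 121 + 77) = 74905 - 62 = 74843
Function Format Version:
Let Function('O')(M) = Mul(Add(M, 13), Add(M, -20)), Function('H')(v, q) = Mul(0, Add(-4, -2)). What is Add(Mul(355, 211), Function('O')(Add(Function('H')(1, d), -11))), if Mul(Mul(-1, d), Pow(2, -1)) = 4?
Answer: 74843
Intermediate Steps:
d = -8 (d = Mul(-2, 4) = -8)
Function('H')(v, q) = 0 (Function('H')(v, q) = Mul(0, -6) = 0)
Function('O')(M) = Mul(Add(-20, M), Add(13, M)) (Function('O')(M) = Mul(Add(13, M), Add(-20, M)) = Mul(Add(-20, M), Add(13, M)))
Add(Mul(355, 211), Function('O')(Add(Function('H')(1, d), -11))) = Add(Mul(355, 211), Add(-260, Pow(Add(0, -11), 2), Mul(-7, Add(0, -11)))) = Add(74905, Add(-260, Pow(-11, 2), Mul(-7, -11))) = Add(74905, Add(-260, 121, 77)) = Add(74905, -62) = 74843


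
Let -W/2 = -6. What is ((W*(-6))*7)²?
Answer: 254016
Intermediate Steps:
W = 12 (W = -2*(-6) = 12)
((W*(-6))*7)² = ((12*(-6))*7)² = (-72*7)² = (-504)² = 254016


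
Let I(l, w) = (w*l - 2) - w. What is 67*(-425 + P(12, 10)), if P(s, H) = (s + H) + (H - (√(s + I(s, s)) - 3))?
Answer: -26130 - 67*√142 ≈ -26928.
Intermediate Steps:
I(l, w) = -2 - w + l*w (I(l, w) = (l*w - 2) - w = (-2 + l*w) - w = -2 - w + l*w)
P(s, H) = 3 + s - √(-2 + s²) + 2*H (P(s, H) = (s + H) + (H - (√(s + (-2 - s + s*s)) - 3)) = (H + s) + (H - (√(s + (-2 - s + s²)) - 3)) = (H + s) + (H - (√(s + (-2 + s² - s)) - 3)) = (H + s) + (H - (√(-2 + s²) - 3)) = (H + s) + (H - (-3 + √(-2 + s²))) = (H + s) + (H + (3 - √(-2 + s²))) = (H + s) + (3 + H - √(-2 + s²)) = 3 + s - √(-2 + s²) + 2*H)
67*(-425 + P(12, 10)) = 67*(-425 + (3 + 12 - √(-2 + 12²) + 2*10)) = 67*(-425 + (3 + 12 - √(-2 + 144) + 20)) = 67*(-425 + (3 + 12 - √142 + 20)) = 67*(-425 + (35 - √142)) = 67*(-390 - √142) = -26130 - 67*√142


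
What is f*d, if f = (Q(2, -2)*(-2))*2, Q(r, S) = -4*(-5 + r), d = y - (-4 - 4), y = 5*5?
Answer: -1584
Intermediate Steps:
y = 25
d = 33 (d = 25 - (-4 - 4) = 25 - 1*(-8) = 25 + 8 = 33)
Q(r, S) = 20 - 4*r
f = -48 (f = ((20 - 4*2)*(-2))*2 = ((20 - 8)*(-2))*2 = (12*(-2))*2 = -24*2 = -48)
f*d = -48*33 = -1584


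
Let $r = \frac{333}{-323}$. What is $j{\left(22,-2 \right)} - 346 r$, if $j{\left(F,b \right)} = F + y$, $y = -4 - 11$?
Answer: $\frac{117479}{323} \approx 363.71$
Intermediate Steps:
$r = - \frac{333}{323}$ ($r = 333 \left(- \frac{1}{323}\right) = - \frac{333}{323} \approx -1.031$)
$y = -15$ ($y = -4 - 11 = -15$)
$j{\left(F,b \right)} = -15 + F$ ($j{\left(F,b \right)} = F - 15 = -15 + F$)
$j{\left(22,-2 \right)} - 346 r = \left(-15 + 22\right) - - \frac{115218}{323} = 7 + \frac{115218}{323} = \frac{117479}{323}$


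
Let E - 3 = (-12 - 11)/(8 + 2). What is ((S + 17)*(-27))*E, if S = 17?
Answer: -3213/5 ≈ -642.60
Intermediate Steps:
E = 7/10 (E = 3 + (-12 - 11)/(8 + 2) = 3 - 23/10 = 7/10 ≈ 0.70000)
((S + 17)*(-27))*E = ((17 + 17)*(-27))*(7/10) = (34*(-27))*(7/10) = -918*7/10 = -3213/5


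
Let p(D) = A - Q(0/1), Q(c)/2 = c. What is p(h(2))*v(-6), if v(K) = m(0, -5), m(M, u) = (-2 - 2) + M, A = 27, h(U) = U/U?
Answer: -108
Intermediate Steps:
Q(c) = 2*c
h(U) = 1
m(M, u) = -4 + M
v(K) = -4 (v(K) = -4 + 0 = -4)
p(D) = 27 (p(D) = 27 - 2*0/1 = 27 - 2*0*1 = 27 - 2*0 = 27 - 1*0 = 27 + 0 = 27)
p(h(2))*v(-6) = 27*(-4) = -108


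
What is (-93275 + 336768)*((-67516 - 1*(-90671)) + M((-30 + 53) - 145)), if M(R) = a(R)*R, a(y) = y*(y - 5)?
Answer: -454628945709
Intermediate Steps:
a(y) = y*(-5 + y)
M(R) = R**2*(-5 + R) (M(R) = (R*(-5 + R))*R = R**2*(-5 + R))
(-93275 + 336768)*((-67516 - 1*(-90671)) + M((-30 + 53) - 145)) = (-93275 + 336768)*((-67516 - 1*(-90671)) + ((-30 + 53) - 145)**2*(-5 + ((-30 + 53) - 145))) = 243493*((-67516 + 90671) + (23 - 145)**2*(-5 + (23 - 145))) = 243493*(23155 + (-122)**2*(-5 - 122)) = 243493*(23155 + 14884*(-127)) = 243493*(23155 - 1890268) = 243493*(-1867113) = -454628945709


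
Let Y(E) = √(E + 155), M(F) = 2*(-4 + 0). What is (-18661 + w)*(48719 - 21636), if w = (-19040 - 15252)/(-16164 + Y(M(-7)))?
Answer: -44010721751809561/87091583 + 6501111652*√3/261274749 ≈ -5.0534e+8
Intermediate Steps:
M(F) = -8 (M(F) = 2*(-4) = -8)
Y(E) = √(155 + E)
w = -34292/(-16164 + 7*√3) (w = (-19040 - 15252)/(-16164 + √(155 - 8)) = -34292/(-16164 + √147) = -34292/(-16164 + 7*√3) ≈ 2.1231)
(-18661 + w)*(48719 - 21636) = (-18661 + (184765296/87091583 + 240044*√3/261274749))*(48719 - 21636) = (-1625031265067/87091583 + 240044*√3/261274749)*27083 = -44010721751809561/87091583 + 6501111652*√3/261274749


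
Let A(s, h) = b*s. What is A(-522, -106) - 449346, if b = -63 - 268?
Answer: -276564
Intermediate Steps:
b = -331
A(s, h) = -331*s
A(-522, -106) - 449346 = -331*(-522) - 449346 = 172782 - 449346 = -276564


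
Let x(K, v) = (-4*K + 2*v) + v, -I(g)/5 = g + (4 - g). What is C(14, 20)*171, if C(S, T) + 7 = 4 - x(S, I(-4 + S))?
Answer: 19323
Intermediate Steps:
I(g) = -20 (I(g) = -5*(g + (4 - g)) = -5*4 = -20)
x(K, v) = -4*K + 3*v
C(S, T) = 57 + 4*S (C(S, T) = -7 + (4 - (-4*S + 3*(-20))) = -7 + (4 - (-4*S - 60)) = -7 + (4 - (-60 - 4*S)) = -7 + (4 + (60 + 4*S)) = -7 + (64 + 4*S) = 57 + 4*S)
C(14, 20)*171 = (57 + 4*14)*171 = (57 + 56)*171 = 113*171 = 19323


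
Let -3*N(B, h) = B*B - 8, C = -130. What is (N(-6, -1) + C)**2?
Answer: 174724/9 ≈ 19414.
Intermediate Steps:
N(B, h) = 8/3 - B**2/3 (N(B, h) = -(B*B - 8)/3 = -(B**2 - 8)/3 = -(-8 + B**2)/3 = 8/3 - B**2/3)
(N(-6, -1) + C)**2 = ((8/3 - 1/3*(-6)**2) - 130)**2 = ((8/3 - 1/3*36) - 130)**2 = ((8/3 - 12) - 130)**2 = (-28/3 - 130)**2 = (-418/3)**2 = 174724/9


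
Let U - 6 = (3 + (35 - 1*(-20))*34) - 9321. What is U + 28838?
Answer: 21396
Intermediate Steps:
U = -7442 (U = 6 + ((3 + (35 - 1*(-20))*34) - 9321) = 6 + ((3 + (35 + 20)*34) - 9321) = 6 + ((3 + 55*34) - 9321) = 6 + ((3 + 1870) - 9321) = 6 + (1873 - 9321) = 6 - 7448 = -7442)
U + 28838 = -7442 + 28838 = 21396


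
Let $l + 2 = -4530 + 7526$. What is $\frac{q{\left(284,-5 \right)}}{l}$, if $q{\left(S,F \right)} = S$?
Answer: $\frac{142}{1497} \approx 0.094856$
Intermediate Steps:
$l = 2994$ ($l = -2 + \left(-4530 + 7526\right) = -2 + 2996 = 2994$)
$\frac{q{\left(284,-5 \right)}}{l} = \frac{284}{2994} = 284 \cdot \frac{1}{2994} = \frac{142}{1497}$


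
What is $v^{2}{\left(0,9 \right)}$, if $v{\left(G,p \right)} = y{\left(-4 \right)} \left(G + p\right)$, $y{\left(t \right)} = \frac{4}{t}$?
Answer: $81$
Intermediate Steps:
$v{\left(G,p \right)} = - G - p$ ($v{\left(G,p \right)} = \frac{4}{-4} \left(G + p\right) = 4 \left(- \frac{1}{4}\right) \left(G + p\right) = - (G + p) = - G - p$)
$v^{2}{\left(0,9 \right)} = \left(\left(-1\right) 0 - 9\right)^{2} = \left(0 - 9\right)^{2} = \left(-9\right)^{2} = 81$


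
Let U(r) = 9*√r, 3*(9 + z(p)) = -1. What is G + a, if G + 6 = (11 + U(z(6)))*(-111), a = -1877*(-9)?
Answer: 15666 - 666*I*√21 ≈ 15666.0 - 3052.0*I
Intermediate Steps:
a = 16893
z(p) = -28/3 (z(p) = -9 + (⅓)*(-1) = -9 - ⅓ = -28/3)
G = -1227 - 666*I*√21 (G = -6 + (11 + 9*√(-28/3))*(-111) = -6 + (11 + 9*(2*I*√21/3))*(-111) = -6 + (11 + 6*I*√21)*(-111) = -6 + (-1221 - 666*I*√21) = -1227 - 666*I*√21 ≈ -1227.0 - 3052.0*I)
G + a = (-1227 - 666*I*√21) + 16893 = 15666 - 666*I*√21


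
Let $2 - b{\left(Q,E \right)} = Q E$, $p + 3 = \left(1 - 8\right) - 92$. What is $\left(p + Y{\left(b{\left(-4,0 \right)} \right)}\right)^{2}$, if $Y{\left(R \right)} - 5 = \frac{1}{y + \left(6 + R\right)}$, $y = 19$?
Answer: $\frac{6853924}{729} \approx 9401.8$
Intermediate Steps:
$p = -102$ ($p = -3 + \left(\left(1 - 8\right) - 92\right) = -3 - 99 = -102$)
$b{\left(Q,E \right)} = 2 - E Q$ ($b{\left(Q,E \right)} = 2 - Q E = 2 - E Q$)
$Y{\left(R \right)} = 5 + \frac{1}{25 + R}$ ($Y{\left(R \right)} = 5 + \frac{1}{19 + \left(6 + R\right)} = 5 + \frac{1}{25 + R}$)
$\left(p + Y{\left(b{\left(-4,0 \right)} \right)}\right)^{2} = \left(-102 + \frac{126 + 5 \left(2 - 0 \left(-4\right)\right)}{25 + \left(2 - 0 \left(-4\right)\right)}\right)^{2} = \left(-102 + \frac{126 + 5 \left(2 + 0\right)}{25 + \left(2 + 0\right)}\right)^{2} = \left(-102 + \frac{126 + 5 \cdot 2}{25 + 2}\right)^{2} = \left(-102 + \frac{126 + 10}{27}\right)^{2} = \left(-102 + \frac{1}{27} \cdot 136\right)^{2} = \left(-102 + \frac{136}{27}\right)^{2} = \left(- \frac{2618}{27}\right)^{2} = \frac{6853924}{729}$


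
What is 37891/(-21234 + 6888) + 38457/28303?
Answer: -520724851/406034838 ≈ -1.2825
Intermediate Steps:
37891/(-21234 + 6888) + 38457/28303 = 37891/(-14346) + 38457*(1/28303) = 37891*(-1/14346) + 38457/28303 = -37891/14346 + 38457/28303 = -520724851/406034838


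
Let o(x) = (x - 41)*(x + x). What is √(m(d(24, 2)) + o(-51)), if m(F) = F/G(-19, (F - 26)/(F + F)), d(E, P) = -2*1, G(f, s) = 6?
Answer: √84453/3 ≈ 96.869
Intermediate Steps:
d(E, P) = -2
o(x) = 2*x*(-41 + x) (o(x) = (-41 + x)*(2*x) = 2*x*(-41 + x))
m(F) = F/6
√(m(d(24, 2)) + o(-51)) = √((⅙)*(-2) + 2*(-51)*(-41 - 51)) = √(-⅓ + 2*(-51)*(-92)) = √(-⅓ + 9384) = √(28151/3) = √84453/3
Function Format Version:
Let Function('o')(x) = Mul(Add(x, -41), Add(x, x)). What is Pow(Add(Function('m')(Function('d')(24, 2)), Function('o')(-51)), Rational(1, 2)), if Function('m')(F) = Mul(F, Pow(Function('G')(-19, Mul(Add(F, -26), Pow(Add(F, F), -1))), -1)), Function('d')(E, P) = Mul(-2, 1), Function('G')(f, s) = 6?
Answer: Mul(Rational(1, 3), Pow(84453, Rational(1, 2))) ≈ 96.869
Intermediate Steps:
Function('d')(E, P) = -2
Function('o')(x) = Mul(2, x, Add(-41, x)) (Function('o')(x) = Mul(Add(-41, x), Mul(2, x)) = Mul(2, x, Add(-41, x)))
Function('m')(F) = Mul(Rational(1, 6), F) (Function('m')(F) = Mul(F, Pow(6, -1)) = Mul(F, Rational(1, 6)) = Mul(Rational(1, 6), F))
Pow(Add(Function('m')(Function('d')(24, 2)), Function('o')(-51)), Rational(1, 2)) = Pow(Add(Mul(Rational(1, 6), -2), Mul(2, -51, Add(-41, -51))), Rational(1, 2)) = Pow(Add(Rational(-1, 3), Mul(2, -51, -92)), Rational(1, 2)) = Pow(Add(Rational(-1, 3), 9384), Rational(1, 2)) = Pow(Rational(28151, 3), Rational(1, 2)) = Mul(Rational(1, 3), Pow(84453, Rational(1, 2)))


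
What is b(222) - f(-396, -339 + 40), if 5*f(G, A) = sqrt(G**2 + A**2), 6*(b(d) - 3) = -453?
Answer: -145/2 - sqrt(246217)/5 ≈ -171.74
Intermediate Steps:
b(d) = -145/2 (b(d) = 3 + (1/6)*(-453) = 3 - 151/2 = -145/2)
f(G, A) = sqrt(A**2 + G**2)/5 (f(G, A) = sqrt(G**2 + A**2)/5 = sqrt(A**2 + G**2)/5)
b(222) - f(-396, -339 + 40) = -145/2 - sqrt((-339 + 40)**2 + (-396)**2)/5 = -145/2 - sqrt((-299)**2 + 156816)/5 = -145/2 - sqrt(89401 + 156816)/5 = -145/2 - sqrt(246217)/5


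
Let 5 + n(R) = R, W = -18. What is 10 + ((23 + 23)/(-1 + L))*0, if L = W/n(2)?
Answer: 10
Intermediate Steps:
n(R) = -5 + R
L = 6 (L = -18/(-5 + 2) = -18/(-3) = -18*(-⅓) = 6)
10 + ((23 + 23)/(-1 + L))*0 = 10 + ((23 + 23)/(-1 + 6))*0 = 10 + (46/5)*0 = 10 + 0 = 10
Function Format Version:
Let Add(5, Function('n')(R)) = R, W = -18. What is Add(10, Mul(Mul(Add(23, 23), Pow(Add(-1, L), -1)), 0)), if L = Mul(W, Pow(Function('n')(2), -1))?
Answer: 10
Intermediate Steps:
Function('n')(R) = Add(-5, R)
L = 6 (L = Mul(-18, Pow(Add(-5, 2), -1)) = Mul(-18, Pow(-3, -1)) = Mul(-18, Rational(-1, 3)) = 6)
Add(10, Mul(Mul(Add(23, 23), Pow(Add(-1, L), -1)), 0)) = Add(10, Mul(Mul(Add(23, 23), Pow(Add(-1, 6), -1)), 0)) = Add(10, Mul(Mul(46, Pow(5, -1)), 0)) = Add(10, Mul(Mul(46, Rational(1, 5)), 0)) = Add(10, Mul(Rational(46, 5), 0)) = Add(10, 0) = 10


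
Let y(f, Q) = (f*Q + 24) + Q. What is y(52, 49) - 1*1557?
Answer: 1064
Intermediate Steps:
y(f, Q) = 24 + Q + Q*f (y(f, Q) = (Q*f + 24) + Q = (24 + Q*f) + Q = 24 + Q + Q*f)
y(52, 49) - 1*1557 = (24 + 49 + 49*52) - 1*1557 = (24 + 49 + 2548) - 1557 = 2621 - 1557 = 1064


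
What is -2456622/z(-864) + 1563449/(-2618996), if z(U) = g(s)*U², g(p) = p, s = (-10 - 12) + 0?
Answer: -89085658111/199127503872 ≈ -0.44738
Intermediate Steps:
s = -22 (s = -22 + 0 = -22)
z(U) = -22*U²
-2456622/z(-864) + 1563449/(-2618996) = -2456622/((-22*(-864)²)) + 1563449/(-2618996) = -2456622/((-22*746496)) + 1563449*(-1/2618996) = -2456622/(-16422912) - 1563449/2618996 = -2456622*(-1/16422912) - 1563449/2618996 = 45493/304128 - 1563449/2618996 = -89085658111/199127503872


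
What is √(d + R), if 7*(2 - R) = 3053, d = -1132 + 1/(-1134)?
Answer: I*√24864098/126 ≈ 39.575*I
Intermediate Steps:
d = -1283689/1134 (d = -1132 - 1/1134 = -1283689/1134 ≈ -1132.0)
R = -3039/7 (R = 2 - ⅐*3053 = 2 - 3053/7 = -3039/7 ≈ -434.14)
√(d + R) = √(-1283689/1134 - 3039/7) = √(-1776007/1134) = I*√24864098/126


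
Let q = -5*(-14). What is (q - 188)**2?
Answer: 13924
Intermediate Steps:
q = 70
(q - 188)**2 = (70 - 188)**2 = (-118)**2 = 13924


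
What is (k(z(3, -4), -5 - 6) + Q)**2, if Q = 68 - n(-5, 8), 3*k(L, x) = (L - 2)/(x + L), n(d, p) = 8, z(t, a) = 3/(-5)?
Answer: 109265209/30276 ≈ 3609.0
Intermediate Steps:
z(t, a) = -3/5 (z(t, a) = 3*(-1/5) = -3/5)
k(L, x) = (-2 + L)/(3*(L + x)) (k(L, x) = ((L - 2)/(x + L))/3 = ((-2 + L)/(L + x))/3 = (-2 + L)/(3*(L + x)))
Q = 60 (Q = 68 - 1*8 = 68 - 8 = 60)
(k(z(3, -4), -5 - 6) + Q)**2 = ((-2 - 3/5)/(3*(-3/5 + (-5 - 6))) + 60)**2 = ((1/3)*(-13/5)/(-3/5 - 11) + 60)**2 = ((1/3)*(-13/5)/(-58/5) + 60)**2 = ((1/3)*(-5/58)*(-13/5) + 60)**2 = (13/174 + 60)**2 = (10453/174)**2 = 109265209/30276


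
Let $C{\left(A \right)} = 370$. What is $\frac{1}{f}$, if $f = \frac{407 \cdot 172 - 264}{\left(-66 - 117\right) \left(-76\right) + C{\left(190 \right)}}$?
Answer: $\frac{649}{3170} \approx 0.20473$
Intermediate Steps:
$f = \frac{3170}{649}$ ($f = \frac{407 \cdot 172 - 264}{\left(-66 - 117\right) \left(-76\right) + 370} = \frac{70004 - 264}{\left(-183\right) \left(-76\right) + 370} = \frac{69740}{13908 + 370} = \frac{69740}{14278} = 69740 \cdot \frac{1}{14278} = \frac{3170}{649} \approx 4.8844$)
$\frac{1}{f} = \frac{1}{\frac{3170}{649}} = \frac{649}{3170}$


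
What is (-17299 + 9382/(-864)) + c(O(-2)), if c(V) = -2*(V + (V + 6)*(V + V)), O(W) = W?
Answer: -7462307/432 ≈ -17274.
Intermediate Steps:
c(V) = -2*V - 4*V*(6 + V) (c(V) = -2*(V + (6 + V)*(2*V)) = -2*(V + 2*V*(6 + V)) = -2*V - 4*V*(6 + V))
(-17299 + 9382/(-864)) + c(O(-2)) = (-17299 + 9382/(-864)) - 2*(-2)*(13 + 2*(-2)) = (-17299 + 9382*(-1/864)) - 2*(-2)*(13 - 4) = (-17299 - 4691/432) - 2*(-2)*9 = -7477859/432 + 36 = -7462307/432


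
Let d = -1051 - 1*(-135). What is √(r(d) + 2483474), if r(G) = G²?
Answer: 3*√369170 ≈ 1822.8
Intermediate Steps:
d = -916 (d = -1051 + 135 = -916)
√(r(d) + 2483474) = √((-916)² + 2483474) = √(839056 + 2483474) = √3322530 = 3*√369170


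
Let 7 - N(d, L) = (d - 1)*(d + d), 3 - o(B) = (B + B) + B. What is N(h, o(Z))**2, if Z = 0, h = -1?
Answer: 9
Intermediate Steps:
o(B) = 3 - 3*B (o(B) = 3 - ((B + B) + B) = 3 - (2*B + B) = 3 - 3*B)
N(d, L) = 7 - 2*d*(-1 + d) (N(d, L) = 7 - (d - 1)*(d + d) = 7 - (-1 + d)*2*d = 7 - 2*d*(-1 + d))
N(h, o(Z))**2 = (7 - 2*(-1)**2 + 2*(-1))**2 = (7 - 2*1 - 2)**2 = (7 - 2 - 2)**2 = 3**2 = 9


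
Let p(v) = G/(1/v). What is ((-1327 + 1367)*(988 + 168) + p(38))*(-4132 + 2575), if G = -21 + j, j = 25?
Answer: -72232344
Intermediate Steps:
G = 4 (G = -21 + 25 = 4)
p(v) = 4*v (p(v) = 4/(1/v) = 4*v)
((-1327 + 1367)*(988 + 168) + p(38))*(-4132 + 2575) = ((-1327 + 1367)*(988 + 168) + 4*38)*(-4132 + 2575) = (40*1156 + 152)*(-1557) = (46240 + 152)*(-1557) = 46392*(-1557) = -72232344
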